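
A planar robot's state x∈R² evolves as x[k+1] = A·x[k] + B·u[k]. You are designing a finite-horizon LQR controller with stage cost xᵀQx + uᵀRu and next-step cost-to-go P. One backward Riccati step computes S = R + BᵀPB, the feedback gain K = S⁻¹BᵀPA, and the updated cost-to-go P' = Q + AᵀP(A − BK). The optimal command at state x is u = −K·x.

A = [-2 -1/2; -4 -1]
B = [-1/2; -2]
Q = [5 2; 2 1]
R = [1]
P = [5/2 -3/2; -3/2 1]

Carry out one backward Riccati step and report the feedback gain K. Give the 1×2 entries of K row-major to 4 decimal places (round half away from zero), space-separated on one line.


0.5714 0.1429

BᵀP = [1.7500 -1.2500]
S = R + BᵀPB = [1] + [1.6250] = [2.6250]
BᵀPA = [1.5000 0.3750]
K = S⁻¹·BᵀPA = [0.5714 0.1429]
A−BK = [-1.7143 -0.4286; -2.8571 -0.7143]
AᵀP(A−BK) = [1.1429 0.2857; 0.2857 0.0714]
P' = Q + AᵀP(A−BK) = [6.1429 2.2857; 2.2857 1.0714]
tr(P') = 7.2143


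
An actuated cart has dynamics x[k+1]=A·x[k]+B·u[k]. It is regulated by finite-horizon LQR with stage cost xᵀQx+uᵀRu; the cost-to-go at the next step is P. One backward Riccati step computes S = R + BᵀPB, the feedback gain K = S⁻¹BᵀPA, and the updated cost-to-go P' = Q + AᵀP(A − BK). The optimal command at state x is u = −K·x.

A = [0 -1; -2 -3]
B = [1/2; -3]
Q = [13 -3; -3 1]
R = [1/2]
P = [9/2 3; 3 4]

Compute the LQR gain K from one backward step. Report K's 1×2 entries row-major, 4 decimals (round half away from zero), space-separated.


BᵀP = [-6.7500 -10.5000]
S = R + BᵀPB = [1/2] + [28.1250] = [28.6250]
BᵀPA = [21.0000 38.2500]
K = S⁻¹·BᵀPA = [0.7336 1.3362]
A−BK = [-0.3668 -1.6681; 0.2009 1.0087]
AᵀP(A−BK) = [0.5939 1.9389; 1.9389 7.3886]
P' = Q + AᵀP(A−BK) = [13.5939 -1.0611; -1.0611 8.3886]
tr(P') = 21.9825

0.7336 1.3362


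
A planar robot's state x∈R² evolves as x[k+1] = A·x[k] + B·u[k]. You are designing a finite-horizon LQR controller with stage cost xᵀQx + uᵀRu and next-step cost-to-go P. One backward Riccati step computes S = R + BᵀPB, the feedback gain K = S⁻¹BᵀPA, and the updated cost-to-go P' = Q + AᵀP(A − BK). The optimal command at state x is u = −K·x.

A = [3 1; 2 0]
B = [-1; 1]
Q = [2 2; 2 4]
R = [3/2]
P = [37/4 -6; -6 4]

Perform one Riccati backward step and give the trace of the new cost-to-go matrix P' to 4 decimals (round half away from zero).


BᵀP = [-15.2500 10.0000]
S = R + BᵀPB = [3/2] + [25.2500] = [26.7500]
BᵀPA = [-25.7500 -15.2500]
K = S⁻¹·BᵀPA = [-0.9626 -0.5701]
A−BK = [2.0374 0.4299; 2.9626 0.5701]
AᵀP(A−BK) = [2.4626 1.0701; 1.0701 0.5561]
P' = Q + AᵀP(A−BK) = [4.4626 3.0701; 3.0701 4.5561]
tr(P') = 9.0187

9.0187


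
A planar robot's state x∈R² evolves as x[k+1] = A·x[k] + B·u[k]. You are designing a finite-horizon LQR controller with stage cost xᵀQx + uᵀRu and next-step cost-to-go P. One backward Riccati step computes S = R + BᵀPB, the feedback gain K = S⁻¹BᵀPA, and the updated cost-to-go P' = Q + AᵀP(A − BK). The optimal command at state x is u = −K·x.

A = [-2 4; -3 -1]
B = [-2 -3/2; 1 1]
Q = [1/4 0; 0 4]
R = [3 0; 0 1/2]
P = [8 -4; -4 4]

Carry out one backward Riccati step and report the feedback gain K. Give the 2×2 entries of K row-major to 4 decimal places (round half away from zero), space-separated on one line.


BᵀP = [-20.0000 12.0000; -16.0000 10.0000]
S = R + BᵀPB = [3 0; 0 1/2] + [52.0000 42.0000; 42.0000 34.0000] = [55.0000 42.0000; 42.0000 34.5000]
BᵀPA = [4.0000 -92.0000; 2.0000 -74.0000]
K = S⁻¹·BᵀPA = [0.4045 -0.4944; -0.4345 -1.5431]
A−BK = [-1.8427 0.6966; -2.9700 1.0375]
AᵀP(A−BK) = [19.2509 -6.9363; -6.9363 4.3296]
P' = Q + AᵀP(A−BK) = [19.5009 -6.9363; -6.9363 8.3296]
tr(P') = 27.8305

0.4045 -0.4944 -0.4345 -1.5431


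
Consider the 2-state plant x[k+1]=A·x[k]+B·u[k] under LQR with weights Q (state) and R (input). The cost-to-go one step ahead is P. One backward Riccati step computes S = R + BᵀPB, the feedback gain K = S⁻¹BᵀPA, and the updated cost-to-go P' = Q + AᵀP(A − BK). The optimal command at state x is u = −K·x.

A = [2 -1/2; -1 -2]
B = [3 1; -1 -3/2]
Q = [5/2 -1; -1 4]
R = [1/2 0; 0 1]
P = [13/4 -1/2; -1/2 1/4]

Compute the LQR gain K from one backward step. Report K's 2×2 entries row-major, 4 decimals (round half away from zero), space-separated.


BᵀP = [10.2500 -1.7500; 4.0000 -0.8750]
S = R + BᵀPB = [1/2 0; 0 1] + [32.5000 12.8750; 12.8750 5.3125] = [33.0000 12.8750; 12.8750 6.3125]
BᵀPA = [22.2500 -1.6250; 8.8750 -0.2500]
K = S⁻¹·BᵀPA = [0.6155 -0.1654; 0.1506 0.2978]
A−BK = [0.0029 -0.3015; -0.1586 -1.7187]
AᵀP(A−BK) = [0.2189 0.0378; 0.0378 0.6181]
P' = Q + AᵀP(A−BK) = [2.7189 -0.9622; -0.9622 4.6181]
tr(P') = 7.3370

0.6155 -0.1654 0.1506 0.2978


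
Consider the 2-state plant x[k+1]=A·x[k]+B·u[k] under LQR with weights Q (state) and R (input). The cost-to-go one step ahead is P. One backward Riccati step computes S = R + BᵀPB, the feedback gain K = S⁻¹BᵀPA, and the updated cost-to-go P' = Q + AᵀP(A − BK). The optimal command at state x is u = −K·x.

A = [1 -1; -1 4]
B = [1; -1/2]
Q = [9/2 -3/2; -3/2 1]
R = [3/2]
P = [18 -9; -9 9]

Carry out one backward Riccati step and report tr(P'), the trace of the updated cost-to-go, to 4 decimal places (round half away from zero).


BᵀP = [22.5000 -13.5000]
S = R + BᵀPB = [3/2] + [29.2500] = [30.7500]
BᵀPA = [36.0000 -76.5000]
K = S⁻¹·BᵀPA = [1.1707 -2.4878]
A−BK = [-0.1707 1.4878; -0.4146 2.7561]
AᵀP(A−BK) = [2.8537 -9.4390; -9.4390 43.6829]
P' = Q + AᵀP(A−BK) = [7.3537 -10.9390; -10.9390 44.6829]
tr(P') = 52.0366

52.0366


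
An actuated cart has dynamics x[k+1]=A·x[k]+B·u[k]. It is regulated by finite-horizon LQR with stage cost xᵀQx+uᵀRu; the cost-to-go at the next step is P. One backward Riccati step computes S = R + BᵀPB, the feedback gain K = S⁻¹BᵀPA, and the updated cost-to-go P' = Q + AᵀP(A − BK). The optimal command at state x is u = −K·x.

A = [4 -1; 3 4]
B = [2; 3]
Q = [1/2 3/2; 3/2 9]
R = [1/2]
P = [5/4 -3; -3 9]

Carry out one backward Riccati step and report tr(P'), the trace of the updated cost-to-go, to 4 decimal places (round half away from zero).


18.4579

BᵀP = [-6.5000 21.0000]
S = R + BᵀPB = [1/2] + [50.0000] = [50.5000]
BᵀPA = [37.0000 90.5000]
K = S⁻¹·BᵀPA = [0.7327 1.7921]
A−BK = [2.5347 -4.5842; 0.8020 -1.3762]
AᵀP(A−BK) = [1.8911 -2.3069; -2.3069 7.0668]
P' = Q + AᵀP(A−BK) = [2.3911 -0.8069; -0.8069 16.0668]
tr(P') = 18.4579


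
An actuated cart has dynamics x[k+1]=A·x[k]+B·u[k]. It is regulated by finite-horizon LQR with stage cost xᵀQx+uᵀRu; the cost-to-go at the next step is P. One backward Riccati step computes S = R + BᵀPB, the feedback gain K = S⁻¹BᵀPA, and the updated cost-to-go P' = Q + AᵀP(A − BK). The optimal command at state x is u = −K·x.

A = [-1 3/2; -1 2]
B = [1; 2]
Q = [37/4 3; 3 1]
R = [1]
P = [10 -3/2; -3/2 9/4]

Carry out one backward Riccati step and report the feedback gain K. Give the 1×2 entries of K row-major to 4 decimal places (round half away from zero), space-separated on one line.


-0.7143 1.1786

BᵀP = [7.0000 3.0000]
S = R + BᵀPB = [1] + [13.0000] = [14.0000]
BᵀPA = [-10.0000 16.5000]
K = S⁻¹·BᵀPA = [-0.7143 1.1786]
A−BK = [-0.2857 0.3214; 0.4286 -0.3571]
AᵀP(A−BK) = [2.1071 -2.4643; -2.4643 3.0536]
P' = Q + AᵀP(A−BK) = [11.3571 0.5357; 0.5357 4.0536]
tr(P') = 15.4107


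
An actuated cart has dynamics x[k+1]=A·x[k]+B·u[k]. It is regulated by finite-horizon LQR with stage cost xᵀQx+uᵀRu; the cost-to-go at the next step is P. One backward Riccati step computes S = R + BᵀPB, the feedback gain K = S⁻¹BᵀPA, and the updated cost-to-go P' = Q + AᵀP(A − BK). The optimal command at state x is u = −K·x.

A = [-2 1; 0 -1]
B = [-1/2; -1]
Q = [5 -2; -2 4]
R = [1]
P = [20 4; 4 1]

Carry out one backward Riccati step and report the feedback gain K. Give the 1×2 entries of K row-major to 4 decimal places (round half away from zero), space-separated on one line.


BᵀP = [-14.0000 -3.0000]
S = R + BᵀPB = [1] + [10.0000] = [11.0000]
BᵀPA = [28.0000 -11.0000]
K = S⁻¹·BᵀPA = [2.5455 -1.0000]
A−BK = [-0.7273 0.5000; 2.5455 -2.0000]
AᵀP(A−BK) = [8.7273 -4.0000; -4.0000 2.0000]
P' = Q + AᵀP(A−BK) = [13.7273 -6.0000; -6.0000 6.0000]
tr(P') = 19.7273

2.5455 -1.0000


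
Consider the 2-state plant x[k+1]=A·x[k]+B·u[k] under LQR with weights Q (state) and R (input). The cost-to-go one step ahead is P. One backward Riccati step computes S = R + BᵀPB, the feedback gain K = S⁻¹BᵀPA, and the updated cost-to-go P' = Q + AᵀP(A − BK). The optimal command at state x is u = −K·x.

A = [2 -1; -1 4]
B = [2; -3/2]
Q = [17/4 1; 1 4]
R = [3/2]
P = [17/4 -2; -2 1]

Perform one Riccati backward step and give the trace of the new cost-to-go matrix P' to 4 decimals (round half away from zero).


BᵀP = [11.5000 -5.5000]
S = R + BᵀPB = [3/2] + [31.2500] = [32.7500]
BᵀPA = [28.5000 -33.5000]
K = S⁻¹·BᵀPA = [0.8702 -1.0229]
A−BK = [0.2595 1.0458; 0.3053 2.4656]
AᵀP(A−BK) = [1.1985 -1.3473; -1.3473 1.9828]
P' = Q + AᵀP(A−BK) = [5.4485 -0.3473; -0.3473 5.9828]
tr(P') = 11.4313

11.4313


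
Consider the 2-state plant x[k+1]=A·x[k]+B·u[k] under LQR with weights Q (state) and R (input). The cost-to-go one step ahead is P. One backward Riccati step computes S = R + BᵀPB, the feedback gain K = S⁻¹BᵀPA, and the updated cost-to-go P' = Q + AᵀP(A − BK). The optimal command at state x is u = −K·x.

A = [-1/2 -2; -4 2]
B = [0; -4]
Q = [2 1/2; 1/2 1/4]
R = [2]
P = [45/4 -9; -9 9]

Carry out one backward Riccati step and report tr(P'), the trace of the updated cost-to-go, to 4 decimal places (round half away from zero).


BᵀP = [36.0000 -36.0000]
S = R + BᵀPB = [2] + [144.0000] = [146.0000]
BᵀPA = [126.0000 -144.0000]
K = S⁻¹·BᵀPA = [0.8630 -0.9863]
A−BK = [-0.5000 -2.0000; -0.5479 -1.9452]
AᵀP(A−BK) = [2.0728 0.5240; 0.5240 10.9726]
P' = Q + AᵀP(A−BK) = [4.0728 1.0240; 1.0240 11.2226]
tr(P') = 15.2954

15.2954


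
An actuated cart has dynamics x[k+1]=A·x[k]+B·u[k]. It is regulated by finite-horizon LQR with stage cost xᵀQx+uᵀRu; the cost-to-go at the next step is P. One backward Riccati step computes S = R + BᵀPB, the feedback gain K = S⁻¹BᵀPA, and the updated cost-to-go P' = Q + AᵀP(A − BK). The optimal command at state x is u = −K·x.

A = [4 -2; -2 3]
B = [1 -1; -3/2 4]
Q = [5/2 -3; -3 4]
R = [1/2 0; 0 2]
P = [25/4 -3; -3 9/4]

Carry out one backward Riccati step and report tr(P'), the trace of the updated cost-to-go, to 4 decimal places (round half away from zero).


BᵀP = [10.7500 -6.3750; -18.2500 12.0000]
S = R + BᵀPB = [1/2 0; 0 2] + [20.3125 -36.2500; -36.2500 66.2500] = [20.8125 -36.2500; -36.2500 68.2500]
BᵀPA = [55.7500 -40.6250; -97.0000 72.5000]
K = S⁻¹·BᵀPA = [2.7135 -1.3585; 0.0200 0.3407]
A−BK = [1.3065 -0.3008; 1.9903 -0.4006]
AᵀP(A−BK) = [7.6616 -2.7135; -2.7135 1.3585]
P' = Q + AᵀP(A−BK) = [10.1616 -5.7135; -5.7135 5.3585]
tr(P') = 15.5201

15.5201


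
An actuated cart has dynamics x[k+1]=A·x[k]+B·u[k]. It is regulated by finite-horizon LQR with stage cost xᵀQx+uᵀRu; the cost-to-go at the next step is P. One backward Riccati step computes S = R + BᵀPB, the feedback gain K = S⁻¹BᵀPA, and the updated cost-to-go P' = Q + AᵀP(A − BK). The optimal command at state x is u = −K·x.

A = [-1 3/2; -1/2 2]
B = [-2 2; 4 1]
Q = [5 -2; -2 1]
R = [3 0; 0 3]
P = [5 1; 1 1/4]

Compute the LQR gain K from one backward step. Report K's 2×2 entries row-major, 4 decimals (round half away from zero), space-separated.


0.1491 -0.2046 -0.3738 0.6730

BᵀP = [-6.0000 -1.0000; 11.0000 2.2500]
S = R + BᵀPB = [3 0; 0 3] + [8.0000 -13.0000; -13.0000 24.2500] = [11.0000 -13.0000; -13.0000 27.2500]
BᵀPA = [6.5000 -11.0000; -12.1250 21.0000]
K = S⁻¹·BᵀPA = [0.1491 -0.2046; -0.3738 0.6730]
A−BK = [0.0459 -0.2553; -0.7228 2.1453]
AᵀP(A−BK) = [0.5607 -1.0096; -1.0096 1.8657]
P' = Q + AᵀP(A−BK) = [5.5607 -3.0096; -3.0096 2.8657]
tr(P') = 8.4264


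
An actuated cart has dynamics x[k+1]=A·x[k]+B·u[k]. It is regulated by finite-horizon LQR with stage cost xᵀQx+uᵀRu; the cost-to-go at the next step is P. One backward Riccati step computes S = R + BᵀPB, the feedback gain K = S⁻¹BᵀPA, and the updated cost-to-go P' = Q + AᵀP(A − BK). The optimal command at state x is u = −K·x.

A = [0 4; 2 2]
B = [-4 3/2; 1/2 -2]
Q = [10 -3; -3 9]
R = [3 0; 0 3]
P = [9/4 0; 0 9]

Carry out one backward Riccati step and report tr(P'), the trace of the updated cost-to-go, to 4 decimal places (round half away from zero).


33.3614

BᵀP = [-9.0000 4.5000; 3.3750 -18.0000]
S = R + BᵀPB = [3 0; 0 3] + [38.2500 -22.5000; -22.5000 41.0625] = [41.2500 -22.5000; -22.5000 44.0625]
BᵀPA = [9.0000 -27.0000; -36.0000 -22.5000]
K = S⁻¹·BᵀPA = [-0.3153 -1.2933; -0.9780 -1.1710]
A−BK = [0.2059 0.5834; 0.2016 0.3046]
AᵀP(A−BK) = [3.6290 5.4820; 5.4820 10.7324]
P' = Q + AᵀP(A−BK) = [13.6290 2.4820; 2.4820 19.7324]
tr(P') = 33.3614


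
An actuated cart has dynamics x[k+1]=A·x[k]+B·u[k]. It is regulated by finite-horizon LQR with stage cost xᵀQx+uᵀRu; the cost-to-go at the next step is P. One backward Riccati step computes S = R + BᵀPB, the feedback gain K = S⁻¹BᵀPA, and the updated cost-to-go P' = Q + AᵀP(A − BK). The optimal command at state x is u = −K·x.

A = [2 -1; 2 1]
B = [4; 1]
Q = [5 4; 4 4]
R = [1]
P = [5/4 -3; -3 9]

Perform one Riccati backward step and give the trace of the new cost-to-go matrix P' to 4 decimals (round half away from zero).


BᵀP = [2.0000 -3.0000]
S = R + BᵀPB = [1] + [5.0000] = [6.0000]
BᵀPA = [-2.0000 -5.0000]
K = S⁻¹·BᵀPA = [-0.3333 -0.8333]
A−BK = [3.3333 2.3333; 2.3333 1.8333]
AᵀP(A−BK) = [16.3333 13.8333; 13.8333 12.0833]
P' = Q + AᵀP(A−BK) = [21.3333 17.8333; 17.8333 16.0833]
tr(P') = 37.4167

37.4167


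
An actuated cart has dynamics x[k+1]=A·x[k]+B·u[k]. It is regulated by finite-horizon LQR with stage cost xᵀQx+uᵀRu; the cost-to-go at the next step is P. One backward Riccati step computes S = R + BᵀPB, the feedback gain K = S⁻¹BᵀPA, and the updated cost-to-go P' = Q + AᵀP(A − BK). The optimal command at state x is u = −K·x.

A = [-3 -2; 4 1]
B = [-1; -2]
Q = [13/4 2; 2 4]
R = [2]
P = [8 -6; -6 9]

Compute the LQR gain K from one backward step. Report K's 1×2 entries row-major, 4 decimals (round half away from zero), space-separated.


BᵀP = [4.0000 -12.0000]
S = R + BᵀPB = [2] + [20.0000] = [22.0000]
BᵀPA = [-60.0000 -20.0000]
K = S⁻¹·BᵀPA = [-2.7273 -0.9091]
A−BK = [-5.7273 -2.9091; -1.4545 -0.8182]
AᵀP(A−BK) = [196.3636 95.4545; 95.4545 46.8182]
P' = Q + AᵀP(A−BK) = [199.6136 97.4545; 97.4545 50.8182]
tr(P') = 250.4318

-2.7273 -0.9091


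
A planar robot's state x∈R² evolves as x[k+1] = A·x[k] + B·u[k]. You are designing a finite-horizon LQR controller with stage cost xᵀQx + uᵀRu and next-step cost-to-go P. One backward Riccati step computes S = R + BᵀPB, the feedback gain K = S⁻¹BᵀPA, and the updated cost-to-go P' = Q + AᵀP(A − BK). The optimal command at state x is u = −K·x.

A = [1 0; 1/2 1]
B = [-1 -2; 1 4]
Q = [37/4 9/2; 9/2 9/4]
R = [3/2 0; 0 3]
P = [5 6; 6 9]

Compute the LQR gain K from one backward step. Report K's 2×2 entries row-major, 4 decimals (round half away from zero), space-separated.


-0.5556 -0.1818 0.4444 0.3636

BᵀP = [1.0000 3.0000; 14.0000 24.0000]
S = R + BᵀPB = [3/2 0; 0 3] + [2.0000 10.0000; 10.0000 68.0000] = [3.5000 10.0000; 10.0000 71.0000]
BᵀPA = [2.5000 3.0000; 26.0000 24.0000]
K = S⁻¹·BᵀPA = [-0.5556 -0.1818; 0.4444 0.3636]
A−BK = [1.3333 0.5455; -0.7222 -0.2727]
AᵀP(A−BK) = [3.0833 1.5000; 1.5000 0.8182]
P' = Q + AᵀP(A−BK) = [12.3333 6.0000; 6.0000 3.0682]
tr(P') = 15.4015


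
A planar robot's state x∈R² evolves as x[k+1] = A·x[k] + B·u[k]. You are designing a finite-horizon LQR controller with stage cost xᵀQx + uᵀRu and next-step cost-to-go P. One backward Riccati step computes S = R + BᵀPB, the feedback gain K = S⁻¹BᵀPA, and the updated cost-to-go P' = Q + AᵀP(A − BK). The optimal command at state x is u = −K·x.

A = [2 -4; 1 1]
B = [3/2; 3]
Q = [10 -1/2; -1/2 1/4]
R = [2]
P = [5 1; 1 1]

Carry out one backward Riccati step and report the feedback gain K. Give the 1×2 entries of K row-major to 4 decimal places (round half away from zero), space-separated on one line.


0.8160 -1.2000

BᵀP = [10.5000 4.5000]
S = R + BᵀPB = [2] + [29.2500] = [31.2500]
BᵀPA = [25.5000 -37.5000]
K = S⁻¹·BᵀPA = [0.8160 -1.2000]
A−BK = [0.7760 -2.2000; -1.4480 4.6000]
AᵀP(A−BK) = [4.1920 -10.4000; -10.4000 28.0000]
P' = Q + AᵀP(A−BK) = [14.1920 -10.9000; -10.9000 28.2500]
tr(P') = 42.4420


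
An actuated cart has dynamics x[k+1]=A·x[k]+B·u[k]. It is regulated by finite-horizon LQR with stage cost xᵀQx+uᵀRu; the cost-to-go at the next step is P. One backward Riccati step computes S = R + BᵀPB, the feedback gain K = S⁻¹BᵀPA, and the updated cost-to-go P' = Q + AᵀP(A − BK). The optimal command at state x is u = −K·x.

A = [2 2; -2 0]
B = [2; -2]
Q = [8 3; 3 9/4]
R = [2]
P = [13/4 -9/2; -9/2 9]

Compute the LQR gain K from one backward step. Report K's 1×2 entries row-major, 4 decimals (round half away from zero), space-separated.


BᵀP = [15.5000 -27.0000]
S = R + BᵀPB = [2] + [85.0000] = [87.0000]
BᵀPA = [85.0000 31.0000]
K = S⁻¹·BᵀPA = [0.9770 0.3563]
A−BK = [0.0460 1.2874; -0.0460 0.7126]
AᵀP(A−BK) = [1.9540 0.7126; 0.7126 1.9540]
P' = Q + AᵀP(A−BK) = [9.9540 3.7126; 3.7126 4.2040]
tr(P') = 14.1580

0.9770 0.3563


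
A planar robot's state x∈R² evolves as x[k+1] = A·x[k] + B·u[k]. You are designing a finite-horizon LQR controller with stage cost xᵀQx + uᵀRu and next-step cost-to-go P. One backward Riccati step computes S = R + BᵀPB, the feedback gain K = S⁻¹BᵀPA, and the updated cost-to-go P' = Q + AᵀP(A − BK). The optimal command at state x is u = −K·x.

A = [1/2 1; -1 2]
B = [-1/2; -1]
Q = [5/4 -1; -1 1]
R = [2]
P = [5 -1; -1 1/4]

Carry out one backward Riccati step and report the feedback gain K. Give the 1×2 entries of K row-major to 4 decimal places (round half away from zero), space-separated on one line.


-0.4000 -0.4000

BᵀP = [-1.5000 0.2500]
S = R + BᵀPB = [2] + [0.5000] = [2.5000]
BᵀPA = [-1.0000 -1.0000]
K = S⁻¹·BᵀPA = [-0.4000 -0.4000]
A−BK = [0.3000 0.8000; -1.4000 1.6000]
AᵀP(A−BK) = [2.1000 1.6000; 1.6000 1.6000]
P' = Q + AᵀP(A−BK) = [3.3500 0.6000; 0.6000 2.6000]
tr(P') = 5.9500


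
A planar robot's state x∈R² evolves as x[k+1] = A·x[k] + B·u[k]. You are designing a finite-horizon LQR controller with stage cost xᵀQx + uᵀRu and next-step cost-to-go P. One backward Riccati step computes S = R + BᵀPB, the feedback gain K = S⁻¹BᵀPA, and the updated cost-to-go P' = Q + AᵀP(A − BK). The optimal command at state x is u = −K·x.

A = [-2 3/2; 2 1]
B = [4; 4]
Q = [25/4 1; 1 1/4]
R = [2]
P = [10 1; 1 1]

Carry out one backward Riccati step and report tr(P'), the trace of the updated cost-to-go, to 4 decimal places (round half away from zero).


18.2381

BᵀP = [44.0000 8.0000]
S = R + BᵀPB = [2] + [208.0000] = [210.0000]
BᵀPA = [-72.0000 74.0000]
K = S⁻¹·BᵀPA = [-0.3429 0.3524]
A−BK = [-0.6286 0.0905; 3.3714 -0.4095]
AᵀP(A−BK) = [11.3143 -1.6286; -1.6286 0.4238]
P' = Q + AᵀP(A−BK) = [17.5643 -0.6286; -0.6286 0.6738]
tr(P') = 18.2381


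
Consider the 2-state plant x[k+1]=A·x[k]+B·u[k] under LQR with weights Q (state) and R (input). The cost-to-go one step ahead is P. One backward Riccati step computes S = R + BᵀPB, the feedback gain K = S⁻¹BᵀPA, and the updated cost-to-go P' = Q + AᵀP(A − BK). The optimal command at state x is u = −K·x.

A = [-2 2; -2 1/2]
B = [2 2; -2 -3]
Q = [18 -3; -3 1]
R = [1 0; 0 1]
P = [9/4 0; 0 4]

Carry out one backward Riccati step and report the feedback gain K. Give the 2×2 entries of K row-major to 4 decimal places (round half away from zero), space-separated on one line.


BᵀP = [4.5000 -8.0000; 4.5000 -12.0000]
S = R + BᵀPB = [1 0; 0 1] + [25.0000 33.0000; 33.0000 45.0000] = [26.0000 33.0000; 33.0000 46.0000]
BᵀPA = [7.0000 5.0000; 15.0000 3.0000]
K = S⁻¹·BᵀPA = [-1.6168 1.2243; 1.4860 -0.8131]
A−BK = [-1.7383 1.1776; -0.7757 0.5093]
AᵀP(A−BK) = [14.0280 -9.3738; -9.3738 6.3178]
P' = Q + AᵀP(A−BK) = [32.0280 -12.3738; -12.3738 7.3178]
tr(P') = 39.3458

-1.6168 1.2243 1.4860 -0.8131


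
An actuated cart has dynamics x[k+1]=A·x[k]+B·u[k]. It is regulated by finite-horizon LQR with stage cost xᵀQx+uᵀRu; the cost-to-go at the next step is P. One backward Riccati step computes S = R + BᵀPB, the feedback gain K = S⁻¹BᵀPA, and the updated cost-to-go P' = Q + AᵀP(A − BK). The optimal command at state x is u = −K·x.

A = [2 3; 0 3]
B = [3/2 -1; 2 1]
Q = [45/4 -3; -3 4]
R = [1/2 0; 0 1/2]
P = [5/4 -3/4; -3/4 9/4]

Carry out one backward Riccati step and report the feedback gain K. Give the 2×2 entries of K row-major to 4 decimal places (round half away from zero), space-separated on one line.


BᵀP = [0.3750 3.3750; -2.0000 3.0000]
S = R + BᵀPB = [1/2 0; 0 1/2] + [7.3125 3.0000; 3.0000 5.0000] = [7.8125 3.0000; 3.0000 5.5000]
BᵀPA = [0.7500 11.2500; -4.0000 3.0000]
K = S⁻¹·BᵀPA = [0.4747 1.5566; -0.9862 -0.3036]
A−BK = [0.3017 0.3615; 0.0368 0.1904]
AᵀP(A−BK) = [0.6992 0.6182; 0.6182 1.3993]
P' = Q + AᵀP(A−BK) = [11.9492 -2.3818; -2.3818 5.3993]
tr(P') = 17.3484

0.4747 1.5566 -0.9862 -0.3036


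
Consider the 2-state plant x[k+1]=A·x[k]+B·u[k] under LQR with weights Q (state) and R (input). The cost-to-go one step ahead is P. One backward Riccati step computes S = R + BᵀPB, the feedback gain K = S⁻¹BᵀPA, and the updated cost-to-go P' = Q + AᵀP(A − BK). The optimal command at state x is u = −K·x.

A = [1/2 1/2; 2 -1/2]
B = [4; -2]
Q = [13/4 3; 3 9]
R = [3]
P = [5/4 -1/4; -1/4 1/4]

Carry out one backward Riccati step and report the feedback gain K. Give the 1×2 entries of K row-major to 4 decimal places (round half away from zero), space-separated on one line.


BᵀP = [5.5000 -1.5000]
S = R + BᵀPB = [3] + [25.0000] = [28.0000]
BᵀPA = [-0.2500 3.5000]
K = S⁻¹·BᵀPA = [-0.0089 0.1250]
A−BK = [0.5357 0.0000; 1.9821 -0.2500]
AᵀP(A−BK) = [0.8103 -0.0938; -0.0938 0.0625]
P' = Q + AᵀP(A−BK) = [4.0603 2.9063; 2.9063 9.0625]
tr(P') = 13.1228

-0.0089 0.1250


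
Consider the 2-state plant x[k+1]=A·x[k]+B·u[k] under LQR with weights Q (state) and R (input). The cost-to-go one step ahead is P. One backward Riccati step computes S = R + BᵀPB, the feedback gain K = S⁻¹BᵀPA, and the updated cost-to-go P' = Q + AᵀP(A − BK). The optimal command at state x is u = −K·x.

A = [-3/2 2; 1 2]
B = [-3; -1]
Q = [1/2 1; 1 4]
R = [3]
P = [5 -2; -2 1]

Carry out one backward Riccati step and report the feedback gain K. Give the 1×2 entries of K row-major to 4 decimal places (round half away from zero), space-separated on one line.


BᵀP = [-13.0000 5.0000]
S = R + BᵀPB = [3] + [34.0000] = [37.0000]
BᵀPA = [24.5000 -16.0000]
K = S⁻¹·BᵀPA = [0.6622 -0.4324]
A−BK = [0.4865 0.7027; 1.6622 1.5676]
AᵀP(A−BK) = [2.0270 -0.4054; -0.4054 1.0811]
P' = Q + AᵀP(A−BK) = [2.5270 0.5946; 0.5946 5.0811]
tr(P') = 7.6081

0.6622 -0.4324


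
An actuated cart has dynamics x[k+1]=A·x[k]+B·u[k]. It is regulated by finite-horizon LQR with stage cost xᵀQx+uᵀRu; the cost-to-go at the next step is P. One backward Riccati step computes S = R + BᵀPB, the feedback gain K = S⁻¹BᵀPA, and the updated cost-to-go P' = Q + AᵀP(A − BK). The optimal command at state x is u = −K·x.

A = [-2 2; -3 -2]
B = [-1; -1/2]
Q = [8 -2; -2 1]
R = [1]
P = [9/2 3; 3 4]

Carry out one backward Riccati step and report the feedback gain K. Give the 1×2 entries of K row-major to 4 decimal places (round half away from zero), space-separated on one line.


BᵀP = [-6.0000 -5.0000]
S = R + BᵀPB = [1] + [8.5000] = [9.5000]
BᵀPA = [27.0000 -2.0000]
K = S⁻¹·BᵀPA = [2.8421 -0.2105]
A−BK = [0.8421 1.7895; -1.5789 -2.1053]
AᵀP(A−BK) = [13.2632 5.6842; 5.6842 9.5789]
P' = Q + AᵀP(A−BK) = [21.2632 3.6842; 3.6842 10.5789]
tr(P') = 31.8421

2.8421 -0.2105


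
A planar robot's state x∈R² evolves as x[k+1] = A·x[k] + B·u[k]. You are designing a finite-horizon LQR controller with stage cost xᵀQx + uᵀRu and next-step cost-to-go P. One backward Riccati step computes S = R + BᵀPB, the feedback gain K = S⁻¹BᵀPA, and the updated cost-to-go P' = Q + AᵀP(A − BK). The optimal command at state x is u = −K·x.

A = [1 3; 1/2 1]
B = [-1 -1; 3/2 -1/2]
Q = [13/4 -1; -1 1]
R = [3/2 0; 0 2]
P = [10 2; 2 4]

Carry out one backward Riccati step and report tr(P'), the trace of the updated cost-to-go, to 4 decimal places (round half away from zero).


18.9851

BᵀP = [-7.0000 4.0000; -11.0000 -4.0000]
S = R + BᵀPB = [3/2 0; 0 2] + [13.0000 5.0000; 5.0000 13.0000] = [14.5000 5.0000; 5.0000 15.0000]
BᵀPA = [-5.0000 -17.0000; -13.0000 -37.0000]
K = S⁻¹·BᵀPA = [-0.0519 -0.3636; -0.8494 -2.3455]
A−BK = [0.0987 0.2909; 0.1532 0.3727]
AᵀP(A−BK) = [1.6987 4.6909; 4.6909 13.0364]
P' = Q + AᵀP(A−BK) = [4.9487 3.6909; 3.6909 14.0364]
tr(P') = 18.9851


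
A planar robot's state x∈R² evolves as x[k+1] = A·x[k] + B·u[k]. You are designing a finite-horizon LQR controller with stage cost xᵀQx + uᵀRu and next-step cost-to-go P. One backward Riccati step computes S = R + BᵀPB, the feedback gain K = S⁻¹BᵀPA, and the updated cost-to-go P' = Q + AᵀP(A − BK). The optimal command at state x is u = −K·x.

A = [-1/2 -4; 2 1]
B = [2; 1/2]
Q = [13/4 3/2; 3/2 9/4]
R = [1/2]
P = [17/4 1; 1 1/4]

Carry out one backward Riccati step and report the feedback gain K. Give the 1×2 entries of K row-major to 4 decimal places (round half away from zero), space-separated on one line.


BᵀP = [9.0000 2.1250]
S = R + BᵀPB = [1/2] + [19.0625] = [19.5625]
BᵀPA = [-0.2500 -33.8750]
K = S⁻¹·BᵀPA = [-0.0128 -1.7316]
A−BK = [-0.4744 -0.5367; 2.0064 1.8658]
AᵀP(A−BK) = [0.0593 0.0671; 0.0671 1.5911]
P' = Q + AᵀP(A−BK) = [3.3093 1.5671; 1.5671 3.8411]
tr(P') = 7.1504

-0.0128 -1.7316


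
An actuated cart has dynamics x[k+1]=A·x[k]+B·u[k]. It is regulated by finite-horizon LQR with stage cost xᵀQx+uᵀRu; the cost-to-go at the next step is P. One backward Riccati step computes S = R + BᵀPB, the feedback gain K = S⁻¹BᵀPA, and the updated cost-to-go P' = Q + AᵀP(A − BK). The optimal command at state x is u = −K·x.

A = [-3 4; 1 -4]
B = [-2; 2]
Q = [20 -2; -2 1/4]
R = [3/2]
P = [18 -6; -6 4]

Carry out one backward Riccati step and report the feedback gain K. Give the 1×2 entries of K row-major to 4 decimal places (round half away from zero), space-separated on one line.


1.1927 -1.9782

BᵀP = [-48.0000 20.0000]
S = R + BᵀPB = [3/2] + [136.0000] = [137.5000]
BᵀPA = [164.0000 -272.0000]
K = S⁻¹·BᵀPA = [1.1927 -1.9782]
A−BK = [-0.6145 0.0436; -1.3855 -0.0436]
AᵀP(A−BK) = [6.3927 -3.5782; -3.5782 5.9345]
P' = Q + AᵀP(A−BK) = [26.3927 -5.5782; -5.5782 6.1845]
tr(P') = 32.5773


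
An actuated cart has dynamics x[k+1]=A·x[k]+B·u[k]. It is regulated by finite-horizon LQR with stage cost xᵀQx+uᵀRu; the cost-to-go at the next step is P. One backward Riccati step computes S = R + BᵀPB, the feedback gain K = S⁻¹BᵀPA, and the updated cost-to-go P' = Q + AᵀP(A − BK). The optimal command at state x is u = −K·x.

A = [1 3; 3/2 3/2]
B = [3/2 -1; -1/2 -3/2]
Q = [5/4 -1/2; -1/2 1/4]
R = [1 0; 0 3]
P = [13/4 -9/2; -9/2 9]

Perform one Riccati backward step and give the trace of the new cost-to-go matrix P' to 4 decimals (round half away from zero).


BᵀP = [7.1250 -11.2500; 3.5000 -9.0000]
S = R + BᵀPB = [1 0; 0 3] + [16.3125 9.7500; 9.7500 10.0000] = [17.3125 9.7500; 9.7500 13.0000]
BᵀPA = [-9.7500 4.5000; -10.0000 -3.0000]
K = S⁻¹·BᵀPA = [-0.2250 0.6750; -0.6005 -0.7370]
A−BK = [0.7370 1.2505; 0.4868 0.7320]
AᵀP(A−BK) = [1.8014 2.2111; 2.2111 3.7514]
P' = Q + AᵀP(A−BK) = [3.0514 1.7111; 1.7111 4.0014]
tr(P') = 7.0529

7.0529


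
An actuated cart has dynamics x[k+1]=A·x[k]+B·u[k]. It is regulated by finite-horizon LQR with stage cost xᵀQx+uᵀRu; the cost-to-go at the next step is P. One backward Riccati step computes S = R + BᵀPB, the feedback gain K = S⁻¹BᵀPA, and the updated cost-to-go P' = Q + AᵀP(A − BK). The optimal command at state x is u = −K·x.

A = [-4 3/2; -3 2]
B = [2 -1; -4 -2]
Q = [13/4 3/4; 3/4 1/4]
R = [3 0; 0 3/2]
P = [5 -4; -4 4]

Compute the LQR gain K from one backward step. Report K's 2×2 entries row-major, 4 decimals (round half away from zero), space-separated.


-0.4181 0.0372 1.4151 -0.6643

BᵀP = [26.0000 -24.0000; 3.0000 -4.0000]
S = R + BᵀPB = [3 0; 0 3/2] + [148.0000 22.0000; 22.0000 5.0000] = [151.0000 22.0000; 22.0000 6.5000]
BᵀPA = [-32.0000 -9.0000; 0.0000 -3.5000]
K = S⁻¹·BᵀPA = [-0.4181 0.0372; 1.4151 -0.6643]
A−BK = [-1.7487 0.7613; -1.8422 0.8201]
AᵀP(A−BK) = [6.6211 -2.8101; -2.8101 1.2595]
P' = Q + AᵀP(A−BK) = [9.8711 -2.0601; -2.0601 1.5095]
tr(P') = 11.3807


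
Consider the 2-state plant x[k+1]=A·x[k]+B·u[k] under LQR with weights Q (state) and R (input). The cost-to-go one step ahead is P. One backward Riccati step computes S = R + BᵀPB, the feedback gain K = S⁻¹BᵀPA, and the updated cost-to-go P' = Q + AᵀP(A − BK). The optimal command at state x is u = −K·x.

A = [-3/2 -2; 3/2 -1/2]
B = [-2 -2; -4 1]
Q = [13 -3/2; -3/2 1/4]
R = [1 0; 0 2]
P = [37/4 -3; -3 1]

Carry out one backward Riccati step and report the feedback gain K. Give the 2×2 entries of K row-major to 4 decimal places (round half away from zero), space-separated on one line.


0.2500 0.3621 0.7500 0.6552

BᵀP = [-6.5000 2.0000; -21.5000 7.0000]
S = R + BᵀPB = [1 0; 0 2] + [5.0000 15.0000; 15.0000 50.0000] = [6.0000 15.0000; 15.0000 52.0000]
BᵀPA = [12.7500 12.0000; 42.7500 39.5000]
K = S⁻¹·BᵀPA = [0.2500 0.3621; 0.7500 0.6552]
A−BK = [0.5000 0.0345; 1.7500 0.2931]
AᵀP(A−BK) = [1.3125 1.1250; 1.1250 1.0259]
P' = Q + AᵀP(A−BK) = [14.3125 -0.3750; -0.3750 1.2759]
tr(P') = 15.5884


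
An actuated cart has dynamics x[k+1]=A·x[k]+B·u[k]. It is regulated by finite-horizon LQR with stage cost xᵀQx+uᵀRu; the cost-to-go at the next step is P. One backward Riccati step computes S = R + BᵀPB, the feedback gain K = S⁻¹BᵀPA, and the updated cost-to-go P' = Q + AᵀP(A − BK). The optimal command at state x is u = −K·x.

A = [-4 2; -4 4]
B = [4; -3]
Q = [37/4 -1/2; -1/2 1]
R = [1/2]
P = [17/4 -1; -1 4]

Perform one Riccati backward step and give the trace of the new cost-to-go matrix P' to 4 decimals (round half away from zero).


BᵀP = [20.0000 -16.0000]
S = R + BᵀPB = [1/2] + [128.0000] = [128.5000]
BᵀPA = [-16.0000 -24.0000]
K = S⁻¹·BᵀPA = [-0.1245 -0.1868]
A−BK = [-3.5019 2.7471; -4.3735 3.4397]
AᵀP(A−BK) = [98.0078 -76.9883; -76.9883 60.5175]
P' = Q + AᵀP(A−BK) = [107.2578 -77.4883; -77.4883 61.5175]
tr(P') = 168.7753

168.7753


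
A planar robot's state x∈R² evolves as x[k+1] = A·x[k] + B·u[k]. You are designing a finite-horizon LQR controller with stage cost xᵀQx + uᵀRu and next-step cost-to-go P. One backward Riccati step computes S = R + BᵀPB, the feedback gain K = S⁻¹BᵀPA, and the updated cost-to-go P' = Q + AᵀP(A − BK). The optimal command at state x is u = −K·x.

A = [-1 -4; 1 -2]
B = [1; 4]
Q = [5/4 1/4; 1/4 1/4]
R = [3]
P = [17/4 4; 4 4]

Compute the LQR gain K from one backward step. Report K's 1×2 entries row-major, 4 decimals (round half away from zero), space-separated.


-0.0024 -1.1719

BᵀP = [20.2500 20.0000]
S = R + BᵀPB = [3] + [100.2500] = [103.2500]
BᵀPA = [-0.2500 -121.0000]
K = S⁻¹·BᵀPA = [-0.0024 -1.1719]
A−BK = [-0.9976 -2.8281; 1.0097 2.6877]
AᵀP(A−BK) = [0.2494 0.7070; 0.7070 6.1985]
P' = Q + AᵀP(A−BK) = [1.4994 0.9570; 0.9570 6.4485]
tr(P') = 7.9479


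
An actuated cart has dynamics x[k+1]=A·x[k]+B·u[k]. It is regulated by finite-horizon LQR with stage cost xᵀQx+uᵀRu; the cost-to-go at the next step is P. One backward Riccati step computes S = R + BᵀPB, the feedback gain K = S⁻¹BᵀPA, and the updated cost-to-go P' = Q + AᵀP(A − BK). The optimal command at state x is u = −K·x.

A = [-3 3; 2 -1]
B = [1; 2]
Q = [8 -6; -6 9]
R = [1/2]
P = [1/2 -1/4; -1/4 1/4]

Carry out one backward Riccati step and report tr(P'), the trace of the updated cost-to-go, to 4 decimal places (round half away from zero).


BᵀP = [0.0000 0.2500]
S = R + BᵀPB = [1/2] + [0.5000] = [1.0000]
BᵀPA = [0.5000 -0.2500]
K = S⁻¹·BᵀPA = [0.5000 -0.2500]
A−BK = [-3.5000 3.2500; 1.0000 -0.5000]
AᵀP(A−BK) = [8.2500 -7.1250; -7.1250 6.1875]
P' = Q + AᵀP(A−BK) = [16.2500 -13.1250; -13.1250 15.1875]
tr(P') = 31.4375

31.4375


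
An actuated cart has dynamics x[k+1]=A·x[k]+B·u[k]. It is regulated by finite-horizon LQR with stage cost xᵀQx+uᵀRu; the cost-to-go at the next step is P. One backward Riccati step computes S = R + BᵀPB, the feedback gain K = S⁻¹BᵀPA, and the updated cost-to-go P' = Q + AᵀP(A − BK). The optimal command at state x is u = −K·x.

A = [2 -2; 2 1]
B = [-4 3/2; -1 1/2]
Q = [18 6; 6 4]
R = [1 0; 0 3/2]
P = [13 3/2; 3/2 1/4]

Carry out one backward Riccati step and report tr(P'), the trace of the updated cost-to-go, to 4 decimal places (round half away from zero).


22.7840

BᵀP = [-53.5000 -6.2500; 20.2500 2.3750]
S = R + BᵀPB = [1 0; 0 3/2] + [220.2500 -83.3750; -83.3750 31.5625] = [221.2500 -83.3750; -83.3750 33.0625]
BᵀPA = [-119.5000 100.7500; 45.2500 -38.1250]
K = S⁻¹·BᵀPA = [-0.4901 0.4190; 0.1327 -0.0966]
A−BK = [-0.1595 -0.1792; 1.4435 1.4673]
AᵀP(A−BK) = [0.4276 -0.0626; -0.0626 0.3564]
P' = Q + AᵀP(A−BK) = [18.4276 5.9374; 5.9374 4.3564]
tr(P') = 22.7840


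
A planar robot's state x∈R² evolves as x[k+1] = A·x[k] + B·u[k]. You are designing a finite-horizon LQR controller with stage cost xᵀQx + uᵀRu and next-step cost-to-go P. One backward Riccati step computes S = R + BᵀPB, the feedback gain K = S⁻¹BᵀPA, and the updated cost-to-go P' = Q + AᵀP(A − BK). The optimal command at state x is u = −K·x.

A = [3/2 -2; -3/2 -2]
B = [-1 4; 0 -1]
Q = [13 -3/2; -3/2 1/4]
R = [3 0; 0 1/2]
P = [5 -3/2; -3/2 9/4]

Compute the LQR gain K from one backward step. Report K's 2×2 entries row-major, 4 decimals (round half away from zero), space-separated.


BᵀP = [-5.0000 1.5000; 21.5000 -8.2500]
S = R + BᵀPB = [3 0; 0 1/2] + [5.0000 -21.5000; -21.5000 94.2500] = [8.0000 -21.5000; -21.5000 94.7500]
BᵀPA = [-9.7500 7.0000; 44.6250 -26.5000]
K = S⁻¹·BᵀPA = [0.1205 0.3161; 0.4983 -0.2079]
A−BK = [-0.3728 -0.8521; -1.0017 -2.2079]
AᵀP(A−BK) = [1.9999 4.1120; 4.1120 9.2764]
P' = Q + AᵀP(A−BK) = [14.9999 2.6120; 2.6120 9.5264]
tr(P') = 24.5263

0.1205 0.3161 0.4983 -0.2079


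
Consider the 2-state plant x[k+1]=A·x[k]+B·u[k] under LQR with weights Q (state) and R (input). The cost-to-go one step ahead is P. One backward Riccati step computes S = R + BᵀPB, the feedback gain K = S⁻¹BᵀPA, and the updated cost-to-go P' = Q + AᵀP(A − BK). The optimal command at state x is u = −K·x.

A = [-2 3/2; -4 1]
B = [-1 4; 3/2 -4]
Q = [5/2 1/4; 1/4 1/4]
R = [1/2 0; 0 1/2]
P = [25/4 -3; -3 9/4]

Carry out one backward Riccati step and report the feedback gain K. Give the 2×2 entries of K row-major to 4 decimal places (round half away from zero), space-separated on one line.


BᵀP = [-10.7500 6.3750; 37.0000 -21.0000]
S = R + BᵀPB = [1/2 0; 0 1/2] + [20.3125 -68.5000; -68.5000 232.0000] = [20.8125 -68.5000; -68.5000 232.5000]
BᵀPA = [-4.0000 -9.7500; 10.0000 34.5000]
K = S⁻¹·BᵀPA = [-1.6706 0.6571; -0.4492 0.3420]
A−BK = [-1.8739 0.7892; -3.2909 1.3823]
AᵀP(A−BK) = [10.8095 -4.5414; -4.5414 1.9207]
P' = Q + AᵀP(A−BK) = [13.3095 -4.2914; -4.2914 2.1707]
tr(P') = 15.4802

-1.6706 0.6571 -0.4492 0.3420


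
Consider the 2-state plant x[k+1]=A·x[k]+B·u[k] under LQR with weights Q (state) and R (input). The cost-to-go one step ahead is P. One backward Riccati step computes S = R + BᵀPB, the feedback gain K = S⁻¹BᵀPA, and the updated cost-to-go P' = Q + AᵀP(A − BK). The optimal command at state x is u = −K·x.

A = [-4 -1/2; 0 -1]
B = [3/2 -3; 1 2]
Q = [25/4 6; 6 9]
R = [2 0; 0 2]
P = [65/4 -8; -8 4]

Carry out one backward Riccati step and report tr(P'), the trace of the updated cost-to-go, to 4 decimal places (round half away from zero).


BᵀP = [16.3750 -8.0000; -64.7500 32.0000]
S = R + BᵀPB = [2 0; 0 2] + [16.5625 -65.1250; -65.1250 258.2500] = [18.5625 -65.1250; -65.1250 260.2500]
BᵀPA = [-65.5000 -0.1875; 259.0000 0.3750]
K = S⁻¹·BᵀPA = [-0.3036 -0.0413; 0.9192 -0.0089]
A−BK = [-0.7869 -0.4647; -1.5349 -0.9409]
AᵀP(A−BK) = [2.0352 0.0984; 0.0984 0.0581]
P' = Q + AᵀP(A−BK) = [8.2852 6.0984; 6.0984 9.0581]
tr(P') = 17.3433

17.3433


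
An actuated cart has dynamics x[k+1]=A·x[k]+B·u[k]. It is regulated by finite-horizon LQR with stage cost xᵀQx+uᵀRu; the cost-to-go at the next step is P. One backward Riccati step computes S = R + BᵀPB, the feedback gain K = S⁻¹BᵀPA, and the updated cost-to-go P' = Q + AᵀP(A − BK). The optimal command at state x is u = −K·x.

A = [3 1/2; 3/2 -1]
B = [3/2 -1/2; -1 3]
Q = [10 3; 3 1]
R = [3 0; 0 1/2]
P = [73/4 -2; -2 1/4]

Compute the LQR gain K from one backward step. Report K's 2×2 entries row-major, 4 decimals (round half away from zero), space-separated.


BᵀP = [29.3750 -3.2500; -15.1250 1.7500]
S = R + BᵀPB = [3 0; 0 1/2] + [47.3125 -24.4375; -24.4375 12.8125] = [50.3125 -24.4375; -24.4375 13.3125]
BᵀPA = [83.2500 17.9375; -42.7500 -9.3125]
K = S⁻¹·BᵀPA = [0.8756 0.1545; -1.6040 -0.4158]
A−BK = [0.8846 0.0603; 7.1875 0.4021]
AᵀP(A−BK) = [5.3502 0.8572; 0.8572 0.1679]
P' = Q + AᵀP(A−BK) = [15.3502 3.8572; 3.8572 1.1679]
tr(P') = 16.5181

0.8756 0.1545 -1.6040 -0.4158


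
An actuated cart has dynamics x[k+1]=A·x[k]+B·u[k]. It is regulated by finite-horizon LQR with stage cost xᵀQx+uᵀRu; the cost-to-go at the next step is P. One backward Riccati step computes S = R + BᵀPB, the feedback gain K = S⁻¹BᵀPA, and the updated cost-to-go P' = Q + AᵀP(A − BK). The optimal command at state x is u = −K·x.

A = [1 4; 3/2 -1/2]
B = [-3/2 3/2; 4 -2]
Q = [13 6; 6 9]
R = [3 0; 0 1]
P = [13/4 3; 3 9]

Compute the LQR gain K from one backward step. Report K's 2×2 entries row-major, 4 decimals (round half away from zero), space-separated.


0.8302 1.2037 0.8381 2.4786

BᵀP = [7.1250 31.5000; -1.1250 -13.5000]
S = R + BᵀPB = [3 0; 0 1] + [115.3125 -52.3125; -52.3125 25.3125] = [118.3125 -52.3125; -52.3125 26.3125]
BᵀPA = [54.3750 12.7500; -21.3750 2.2500]
K = S⁻¹·BᵀPA = [0.8302 1.2037; 0.8381 2.4786]
A−BK = [0.9880 2.0876; -0.1444 -0.3576]
AᵀP(A−BK) = [5.2744 10.2794; 10.2794 21.3262]
P' = Q + AᵀP(A−BK) = [18.2744 16.2794; 16.2794 30.3262]
tr(P') = 48.6006


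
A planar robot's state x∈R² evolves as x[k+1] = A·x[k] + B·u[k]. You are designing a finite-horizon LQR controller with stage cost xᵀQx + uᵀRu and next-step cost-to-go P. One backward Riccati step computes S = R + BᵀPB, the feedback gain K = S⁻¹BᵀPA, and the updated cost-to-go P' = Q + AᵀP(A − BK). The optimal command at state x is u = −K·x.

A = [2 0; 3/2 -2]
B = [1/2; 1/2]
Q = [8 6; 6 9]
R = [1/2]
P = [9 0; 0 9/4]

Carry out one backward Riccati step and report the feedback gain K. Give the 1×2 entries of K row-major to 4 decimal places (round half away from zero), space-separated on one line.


BᵀP = [4.5000 1.1250]
S = R + BᵀPB = [1/2] + [2.8125] = [3.3125]
BᵀPA = [10.6875 -2.2500]
K = S⁻¹·BᵀPA = [3.2264 -0.6792]
A−BK = [0.3868 0.3396; -0.1132 -1.6604]
AᵀP(A−BK) = [6.5802 0.5094; 0.5094 7.4717]
P' = Q + AᵀP(A−BK) = [14.5802 6.5094; 6.5094 16.4717]
tr(P') = 31.0519

3.2264 -0.6792
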